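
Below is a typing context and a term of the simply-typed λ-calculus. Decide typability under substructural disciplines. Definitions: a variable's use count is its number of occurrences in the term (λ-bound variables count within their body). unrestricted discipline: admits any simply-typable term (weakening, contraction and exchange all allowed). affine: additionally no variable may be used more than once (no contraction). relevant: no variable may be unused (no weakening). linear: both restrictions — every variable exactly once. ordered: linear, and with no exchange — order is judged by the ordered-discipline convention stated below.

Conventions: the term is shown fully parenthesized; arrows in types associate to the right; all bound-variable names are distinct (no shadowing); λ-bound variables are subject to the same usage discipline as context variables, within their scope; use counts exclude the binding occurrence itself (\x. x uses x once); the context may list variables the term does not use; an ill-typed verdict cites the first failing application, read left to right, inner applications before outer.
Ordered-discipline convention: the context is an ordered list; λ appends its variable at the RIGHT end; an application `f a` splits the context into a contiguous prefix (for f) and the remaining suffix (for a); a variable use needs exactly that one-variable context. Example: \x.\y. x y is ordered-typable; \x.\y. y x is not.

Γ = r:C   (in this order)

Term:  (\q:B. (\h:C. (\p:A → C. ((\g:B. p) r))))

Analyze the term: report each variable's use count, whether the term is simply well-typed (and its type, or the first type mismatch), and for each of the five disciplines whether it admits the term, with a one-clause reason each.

counts: r: 1×; q [bound]: 0×; h [bound]: 0×; p [bound]: 1×; g [bound]: 0×
left-to-right use order: p, r
typing: ill-typed: an argument C mismatches the expected B
ordered ✗ (fails simple typing)
linear ✗ (a type mismatch blocks all five)
affine ✗ (the type mismatch rejects it)
relevant ✗ (not simply typable)
unrestricted ✗ (fails simple typing)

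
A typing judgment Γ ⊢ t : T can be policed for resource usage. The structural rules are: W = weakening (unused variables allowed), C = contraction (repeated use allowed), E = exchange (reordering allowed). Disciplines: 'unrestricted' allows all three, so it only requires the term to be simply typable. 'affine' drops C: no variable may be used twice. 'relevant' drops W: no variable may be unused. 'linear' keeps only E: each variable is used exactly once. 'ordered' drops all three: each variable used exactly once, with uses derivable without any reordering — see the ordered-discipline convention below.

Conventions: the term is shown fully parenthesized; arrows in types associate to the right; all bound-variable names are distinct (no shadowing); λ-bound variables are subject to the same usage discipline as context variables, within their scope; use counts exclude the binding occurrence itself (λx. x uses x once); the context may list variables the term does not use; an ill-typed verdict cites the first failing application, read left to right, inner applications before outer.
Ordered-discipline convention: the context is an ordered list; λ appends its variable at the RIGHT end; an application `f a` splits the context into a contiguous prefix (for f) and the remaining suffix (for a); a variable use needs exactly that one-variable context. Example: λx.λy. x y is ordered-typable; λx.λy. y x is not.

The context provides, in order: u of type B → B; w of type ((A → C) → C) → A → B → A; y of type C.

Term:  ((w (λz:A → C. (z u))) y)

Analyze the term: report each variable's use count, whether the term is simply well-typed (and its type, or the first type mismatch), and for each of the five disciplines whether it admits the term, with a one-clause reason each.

use counts: u: 1×; w: 1×; y: 1×; z (λ-bound): 1×
use order (left to right): w, z, u, y
typing: ill-typed: a function awaiting A gets B → B
ordered: ✗ — the type mismatch rejects it
linear: ✗ — not simply typable
affine: ✗ — fails simple typing
relevant: ✗ — a type mismatch blocks all five
unrestricted: ✗ — the type mismatch rejects it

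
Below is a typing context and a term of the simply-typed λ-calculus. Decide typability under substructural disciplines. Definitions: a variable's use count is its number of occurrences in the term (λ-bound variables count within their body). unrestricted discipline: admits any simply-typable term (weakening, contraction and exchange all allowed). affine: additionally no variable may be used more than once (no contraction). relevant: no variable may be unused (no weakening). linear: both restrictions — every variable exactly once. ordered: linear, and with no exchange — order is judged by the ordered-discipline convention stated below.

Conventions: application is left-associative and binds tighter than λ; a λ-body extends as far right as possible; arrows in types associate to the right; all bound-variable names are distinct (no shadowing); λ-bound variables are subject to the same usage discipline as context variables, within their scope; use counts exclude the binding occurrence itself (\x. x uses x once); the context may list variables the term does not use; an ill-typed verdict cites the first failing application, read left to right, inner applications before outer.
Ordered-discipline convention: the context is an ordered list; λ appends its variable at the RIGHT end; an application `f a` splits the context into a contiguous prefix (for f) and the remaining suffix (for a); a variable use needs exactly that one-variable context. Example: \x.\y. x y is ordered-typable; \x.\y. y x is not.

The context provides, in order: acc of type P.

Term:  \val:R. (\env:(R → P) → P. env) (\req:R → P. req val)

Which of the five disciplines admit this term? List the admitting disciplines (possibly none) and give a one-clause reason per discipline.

admitted in: affine, unrestricted
usage: acc=0; val (bound)=1; env (bound)=1; req (bound)=1
uses in reading order: env, req, val
typing: ✓ — R → (R → P) → P
ordered: ✗ — acc left unused
linear: ✗ — acc left unused
affine: ✓ — at most one use each (acc, val, env, req)
relevant: ✗ — acc left unused
unrestricted: ✓ — type-checks (R → (R → P) → P) and nothing is barred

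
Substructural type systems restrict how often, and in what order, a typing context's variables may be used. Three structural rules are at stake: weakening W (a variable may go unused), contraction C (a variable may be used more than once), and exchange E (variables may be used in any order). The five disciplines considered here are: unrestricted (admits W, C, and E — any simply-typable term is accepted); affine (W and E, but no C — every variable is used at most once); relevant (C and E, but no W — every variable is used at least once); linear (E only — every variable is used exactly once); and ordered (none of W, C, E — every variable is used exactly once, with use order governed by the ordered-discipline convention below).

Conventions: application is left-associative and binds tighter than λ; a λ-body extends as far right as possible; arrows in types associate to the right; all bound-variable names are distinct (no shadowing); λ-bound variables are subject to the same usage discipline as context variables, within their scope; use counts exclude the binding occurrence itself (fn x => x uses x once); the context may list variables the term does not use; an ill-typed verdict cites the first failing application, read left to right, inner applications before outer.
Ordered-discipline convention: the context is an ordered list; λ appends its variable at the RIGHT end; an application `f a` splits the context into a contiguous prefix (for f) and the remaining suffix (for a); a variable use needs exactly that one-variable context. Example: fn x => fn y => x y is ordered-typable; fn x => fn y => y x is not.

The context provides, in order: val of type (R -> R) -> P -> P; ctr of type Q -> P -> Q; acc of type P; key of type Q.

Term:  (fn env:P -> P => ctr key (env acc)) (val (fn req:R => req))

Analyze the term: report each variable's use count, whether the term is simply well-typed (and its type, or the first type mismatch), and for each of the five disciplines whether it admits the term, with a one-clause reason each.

variable uses: val ×1; ctr ×1; acc ×1; key ×1; env [bound] ×1; req [bound] ×1
order of uses: ctr, key, env, acc, val, req
typing: the term checks, with type Q
ordered: ✗, needs exchange: uses follow ctr, key, env, acc, val, req
linear: ✓, exactly-once usage across val, ctr, acc, key, env, req
affine: ✓, none of val, ctr, acc, key, env, req used more than once
relevant: ✓, val, ctr, acc, key, env, req: all used, weakening unneeded
unrestricted: ✓, simply typable at Q; W, C, E all held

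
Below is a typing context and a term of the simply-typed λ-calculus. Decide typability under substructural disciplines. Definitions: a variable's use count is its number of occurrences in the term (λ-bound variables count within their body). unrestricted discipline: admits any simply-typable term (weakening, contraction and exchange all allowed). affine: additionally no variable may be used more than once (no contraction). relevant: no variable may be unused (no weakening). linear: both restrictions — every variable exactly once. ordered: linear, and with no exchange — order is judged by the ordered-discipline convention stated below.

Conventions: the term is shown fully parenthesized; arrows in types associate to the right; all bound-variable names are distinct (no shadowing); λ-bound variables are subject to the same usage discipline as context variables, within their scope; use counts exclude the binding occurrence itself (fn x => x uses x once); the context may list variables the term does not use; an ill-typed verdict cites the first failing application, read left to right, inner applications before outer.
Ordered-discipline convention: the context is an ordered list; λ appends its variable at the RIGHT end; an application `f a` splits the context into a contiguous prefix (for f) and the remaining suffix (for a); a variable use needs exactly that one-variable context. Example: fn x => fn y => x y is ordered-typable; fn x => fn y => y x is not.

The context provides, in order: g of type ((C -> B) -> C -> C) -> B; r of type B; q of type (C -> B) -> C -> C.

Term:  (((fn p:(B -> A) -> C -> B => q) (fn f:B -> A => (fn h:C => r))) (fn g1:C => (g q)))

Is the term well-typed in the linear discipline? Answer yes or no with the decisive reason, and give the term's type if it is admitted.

no — q ×2 used more than once (contraction); p, f, h, g1 never used (weakening)
use counts: g: 1×, r: 1×, q: 2×, p (λ-bound): 0×, f (λ-bound): 0×, h (λ-bound): 0×, g1 (λ-bound): 0×
use order (left to right): q, r, g, q
typing: ✓ — C -> C
per-discipline verdicts: ordered ✗ · linear ✗ · affine ✗ · relevant ✗ · unrestricted ✓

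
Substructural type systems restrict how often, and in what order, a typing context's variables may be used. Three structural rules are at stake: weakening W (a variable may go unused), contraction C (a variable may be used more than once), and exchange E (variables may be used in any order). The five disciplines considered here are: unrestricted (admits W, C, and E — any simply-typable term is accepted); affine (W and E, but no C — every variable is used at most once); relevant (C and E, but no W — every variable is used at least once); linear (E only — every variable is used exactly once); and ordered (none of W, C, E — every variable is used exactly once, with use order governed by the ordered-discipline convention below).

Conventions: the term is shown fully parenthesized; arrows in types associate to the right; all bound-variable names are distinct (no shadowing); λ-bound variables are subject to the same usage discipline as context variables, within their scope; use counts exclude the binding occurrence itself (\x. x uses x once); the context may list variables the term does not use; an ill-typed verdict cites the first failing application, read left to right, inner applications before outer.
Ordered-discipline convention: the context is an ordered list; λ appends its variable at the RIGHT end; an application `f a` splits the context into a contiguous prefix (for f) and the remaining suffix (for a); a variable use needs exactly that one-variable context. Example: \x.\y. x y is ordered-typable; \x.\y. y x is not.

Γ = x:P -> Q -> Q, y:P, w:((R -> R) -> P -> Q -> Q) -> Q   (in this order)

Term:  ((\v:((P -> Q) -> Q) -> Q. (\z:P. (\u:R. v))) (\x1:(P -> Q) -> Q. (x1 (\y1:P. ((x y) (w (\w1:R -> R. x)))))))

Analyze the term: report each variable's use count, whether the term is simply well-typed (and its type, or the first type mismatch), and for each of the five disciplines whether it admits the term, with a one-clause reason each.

counts: x=2, y=1, w=1, v (λ-bound)=1, z (λ-bound)=0, u (λ-bound)=0, x1 (λ-bound)=1, y1 (λ-bound)=0, w1 (λ-bound)=0
order of uses: v, x1, x, y, w, x
typing: well-typed at P -> R -> ((P -> Q) -> Q) -> Q
ordered: ✗, repeated use of x ×2; z, u, y1, w1 never used (weakening)
linear: ✗, repeated use of x ×2; z, u, y1, w1 never used (weakening)
affine: ✗, repeated use of x ×2
relevant: ✗, z, u, y1, w1 never used (weakening)
unrestricted: ✓, simply typable at P -> R -> ((P -> Q) -> Q) -> Q; W, C, E all held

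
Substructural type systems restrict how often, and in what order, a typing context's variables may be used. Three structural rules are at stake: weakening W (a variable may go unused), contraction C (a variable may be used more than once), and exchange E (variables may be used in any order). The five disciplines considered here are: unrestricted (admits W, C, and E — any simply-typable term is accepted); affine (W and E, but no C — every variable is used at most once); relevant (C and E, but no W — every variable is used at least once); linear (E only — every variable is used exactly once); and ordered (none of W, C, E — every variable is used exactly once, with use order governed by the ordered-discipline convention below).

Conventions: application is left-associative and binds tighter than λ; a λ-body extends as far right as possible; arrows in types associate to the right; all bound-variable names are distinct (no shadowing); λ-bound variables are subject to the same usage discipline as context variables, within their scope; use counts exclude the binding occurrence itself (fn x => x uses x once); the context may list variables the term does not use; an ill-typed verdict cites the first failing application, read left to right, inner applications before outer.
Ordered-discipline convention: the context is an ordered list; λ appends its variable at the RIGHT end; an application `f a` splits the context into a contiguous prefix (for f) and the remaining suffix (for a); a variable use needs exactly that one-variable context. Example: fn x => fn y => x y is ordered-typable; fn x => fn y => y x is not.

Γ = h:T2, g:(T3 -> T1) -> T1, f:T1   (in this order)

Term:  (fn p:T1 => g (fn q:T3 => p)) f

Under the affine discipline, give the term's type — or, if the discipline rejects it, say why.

term : T1
counts: h=0, g=1, f=1, p (λ-bound)=1, q (λ-bound)=0
use order (left to right): g, p, f
typing: ✓ — T1
across the five disciplines: ordered ✗ · linear ✗ · affine ✓ · relevant ✗ · unrestricted ✓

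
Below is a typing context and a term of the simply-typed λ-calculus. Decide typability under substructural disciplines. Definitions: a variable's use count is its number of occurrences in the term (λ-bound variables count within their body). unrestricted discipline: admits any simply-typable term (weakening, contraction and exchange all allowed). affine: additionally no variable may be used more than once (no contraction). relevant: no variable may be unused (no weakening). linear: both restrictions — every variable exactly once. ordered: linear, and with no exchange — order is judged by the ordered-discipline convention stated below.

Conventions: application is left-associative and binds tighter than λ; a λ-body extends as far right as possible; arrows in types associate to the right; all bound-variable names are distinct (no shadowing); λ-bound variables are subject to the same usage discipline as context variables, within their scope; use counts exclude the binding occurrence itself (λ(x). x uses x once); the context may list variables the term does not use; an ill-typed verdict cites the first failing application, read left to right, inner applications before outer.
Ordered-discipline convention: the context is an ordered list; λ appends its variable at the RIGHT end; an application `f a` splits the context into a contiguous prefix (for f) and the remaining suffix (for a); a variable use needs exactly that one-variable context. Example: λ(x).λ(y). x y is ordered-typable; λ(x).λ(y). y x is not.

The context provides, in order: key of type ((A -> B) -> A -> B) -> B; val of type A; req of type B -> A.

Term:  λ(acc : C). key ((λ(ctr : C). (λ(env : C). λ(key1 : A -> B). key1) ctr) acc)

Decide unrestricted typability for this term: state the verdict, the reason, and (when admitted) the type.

yes — simply typable at C -> B; W, C, E all held; term : C -> B
usage: key: 1; val: 0; req: 0; acc (bound): 1; ctr (bound): 1; env (bound): 0; key1 (bound): 1
order of uses: key, key1, ctr, acc
typing: well-typed at C -> B
per-discipline verdicts: ordered ✗ | linear ✗ | affine ✓ | relevant ✗ | unrestricted ✓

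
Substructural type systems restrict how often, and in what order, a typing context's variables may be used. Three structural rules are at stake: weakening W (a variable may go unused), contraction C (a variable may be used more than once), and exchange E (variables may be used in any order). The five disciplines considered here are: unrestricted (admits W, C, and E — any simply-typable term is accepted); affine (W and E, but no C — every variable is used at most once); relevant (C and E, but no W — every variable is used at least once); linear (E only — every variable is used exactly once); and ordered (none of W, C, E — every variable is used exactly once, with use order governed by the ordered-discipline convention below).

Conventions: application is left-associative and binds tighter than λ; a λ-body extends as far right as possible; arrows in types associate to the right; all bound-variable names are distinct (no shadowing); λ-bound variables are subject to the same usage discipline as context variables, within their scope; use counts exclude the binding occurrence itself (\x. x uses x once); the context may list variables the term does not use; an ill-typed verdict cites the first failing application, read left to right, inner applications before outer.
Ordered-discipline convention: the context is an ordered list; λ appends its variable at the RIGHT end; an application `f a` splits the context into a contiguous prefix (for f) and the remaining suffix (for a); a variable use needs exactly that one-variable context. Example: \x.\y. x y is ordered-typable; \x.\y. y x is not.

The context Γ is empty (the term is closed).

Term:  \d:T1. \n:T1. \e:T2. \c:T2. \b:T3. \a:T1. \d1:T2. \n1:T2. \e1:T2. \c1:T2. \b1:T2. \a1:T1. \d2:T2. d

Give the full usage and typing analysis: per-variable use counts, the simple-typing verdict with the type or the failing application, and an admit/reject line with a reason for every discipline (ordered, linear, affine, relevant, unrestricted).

use counts: d (λ-bound): 1; n (λ-bound): 0; e (λ-bound): 0; c (λ-bound): 0; b (λ-bound): 0; a (λ-bound): 0; d1 (λ-bound): 0; n1 (λ-bound): 0; e1 (λ-bound): 0; c1 (λ-bound): 0; b1 (λ-bound): 0; a1 (λ-bound): 0; d2 (λ-bound): 0
left-to-right use order: d
typing: ✓ — T1 -> T1 -> T2 -> T2 -> T3 -> T1 -> T2 -> T2 -> T2 -> T2 -> T2 -> T1 -> T2 -> T1
ordered: ✗, n, e, c, b, a, d1, n1, e1, c1, b1, a1, d2 never used (weakening)
linear: ✗, n, e, c, b, a, d1, n1, e1, c1, b1, a1, d2 never used (weakening)
affine: ✓, none of d, n, e, c, b, a, d1, n1, e1, c1, b1, a1, d2 used more than once
relevant: ✗, n, e, c, b, a, d1, n1, e1, c1, b1, a1, d2 never used (weakening)
unrestricted: ✓, simply typable at T1 -> T1 -> T2 -> T2 -> T3 -> T1 -> T2 -> T2 -> T2 -> T2 -> T2 -> T1 -> T2 -> T1; W, C, E all held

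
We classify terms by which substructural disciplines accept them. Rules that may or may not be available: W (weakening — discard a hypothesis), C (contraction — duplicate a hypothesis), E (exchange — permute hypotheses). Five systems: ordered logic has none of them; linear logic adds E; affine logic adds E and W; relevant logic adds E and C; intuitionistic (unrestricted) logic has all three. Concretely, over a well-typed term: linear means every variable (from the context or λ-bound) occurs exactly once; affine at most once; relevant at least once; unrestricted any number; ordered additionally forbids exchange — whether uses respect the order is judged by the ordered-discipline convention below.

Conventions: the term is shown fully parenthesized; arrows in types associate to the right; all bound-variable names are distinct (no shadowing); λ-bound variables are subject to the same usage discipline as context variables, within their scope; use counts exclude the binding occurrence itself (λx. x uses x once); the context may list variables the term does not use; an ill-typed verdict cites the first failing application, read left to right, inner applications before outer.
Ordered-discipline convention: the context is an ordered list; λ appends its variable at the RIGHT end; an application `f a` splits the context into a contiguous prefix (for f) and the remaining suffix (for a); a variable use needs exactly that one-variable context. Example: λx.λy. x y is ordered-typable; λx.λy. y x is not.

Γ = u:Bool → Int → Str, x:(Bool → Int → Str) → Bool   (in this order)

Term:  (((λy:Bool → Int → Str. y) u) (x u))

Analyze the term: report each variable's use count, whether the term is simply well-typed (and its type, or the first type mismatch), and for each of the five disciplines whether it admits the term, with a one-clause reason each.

counts: u=2; x=1; y [bound]=1
uses in reading order: y, u, x, u
typing: well-typed at Int → Str
ordered ✗ (u ×2 used more than once (contraction))
linear ✗ (u ×2 used more than once (contraction))
affine ✗ (u ×2 used more than once (contraction))
relevant ✓ (u, x, y: all used, weakening unneeded)
unrestricted ✓ (simply typable at Int → Str; W, C, E all held)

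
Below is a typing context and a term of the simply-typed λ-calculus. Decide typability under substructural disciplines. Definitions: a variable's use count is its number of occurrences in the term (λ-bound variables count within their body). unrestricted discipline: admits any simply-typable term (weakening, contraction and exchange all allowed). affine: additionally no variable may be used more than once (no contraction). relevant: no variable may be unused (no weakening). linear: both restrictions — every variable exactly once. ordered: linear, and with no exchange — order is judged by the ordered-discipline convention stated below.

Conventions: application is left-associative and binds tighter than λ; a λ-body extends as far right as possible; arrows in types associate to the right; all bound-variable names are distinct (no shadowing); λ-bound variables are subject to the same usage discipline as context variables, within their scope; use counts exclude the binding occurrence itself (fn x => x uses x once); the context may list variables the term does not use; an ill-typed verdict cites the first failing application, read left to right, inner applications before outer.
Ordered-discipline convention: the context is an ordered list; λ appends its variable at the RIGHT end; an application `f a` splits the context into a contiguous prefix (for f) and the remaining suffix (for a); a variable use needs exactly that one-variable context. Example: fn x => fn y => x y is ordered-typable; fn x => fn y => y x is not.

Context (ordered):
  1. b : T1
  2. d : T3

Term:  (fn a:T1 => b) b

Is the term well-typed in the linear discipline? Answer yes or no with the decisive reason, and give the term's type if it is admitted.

no — repeated use of b ×2; d, a never used (weakening)
variable uses: b: 2, d: 0, a (λ-bound): 0
order of uses: b, b
typing: the term checks, with type T1
across the five disciplines: ordered ✗, linear ✗, affine ✗, relevant ✗, unrestricted ✓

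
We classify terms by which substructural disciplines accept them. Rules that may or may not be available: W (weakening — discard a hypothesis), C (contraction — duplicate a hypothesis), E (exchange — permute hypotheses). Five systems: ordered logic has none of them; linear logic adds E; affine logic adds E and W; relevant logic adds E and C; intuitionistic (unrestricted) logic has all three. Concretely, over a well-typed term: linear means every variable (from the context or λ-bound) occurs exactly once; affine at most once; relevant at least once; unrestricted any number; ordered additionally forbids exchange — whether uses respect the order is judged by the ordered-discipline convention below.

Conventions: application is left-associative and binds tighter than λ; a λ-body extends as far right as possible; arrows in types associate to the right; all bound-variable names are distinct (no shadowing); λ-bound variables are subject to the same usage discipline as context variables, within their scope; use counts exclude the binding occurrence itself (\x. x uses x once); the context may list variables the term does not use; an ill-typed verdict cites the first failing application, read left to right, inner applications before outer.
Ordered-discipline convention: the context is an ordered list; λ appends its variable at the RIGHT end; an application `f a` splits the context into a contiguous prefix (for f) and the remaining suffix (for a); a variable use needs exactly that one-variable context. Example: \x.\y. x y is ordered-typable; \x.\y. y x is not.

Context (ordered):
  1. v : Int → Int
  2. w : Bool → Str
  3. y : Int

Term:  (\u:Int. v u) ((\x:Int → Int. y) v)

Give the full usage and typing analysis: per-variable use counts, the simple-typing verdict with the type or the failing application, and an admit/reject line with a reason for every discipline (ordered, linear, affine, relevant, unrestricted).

variable uses: v: 2×, w: 0×, y: 1×, u (bound): 1×, x (bound): 0×
order of uses: v, u, y, v
typing: ✓ — Int
ordered: ✗, uses contraction: v ×2; needs weakening: w, x unused
linear: ✗, uses contraction: v ×2; needs weakening: w, x unused
affine: ✗, uses contraction: v ×2
relevant: ✗, needs weakening: w, x unused
unrestricted: ✓, typability at Int is all that's needed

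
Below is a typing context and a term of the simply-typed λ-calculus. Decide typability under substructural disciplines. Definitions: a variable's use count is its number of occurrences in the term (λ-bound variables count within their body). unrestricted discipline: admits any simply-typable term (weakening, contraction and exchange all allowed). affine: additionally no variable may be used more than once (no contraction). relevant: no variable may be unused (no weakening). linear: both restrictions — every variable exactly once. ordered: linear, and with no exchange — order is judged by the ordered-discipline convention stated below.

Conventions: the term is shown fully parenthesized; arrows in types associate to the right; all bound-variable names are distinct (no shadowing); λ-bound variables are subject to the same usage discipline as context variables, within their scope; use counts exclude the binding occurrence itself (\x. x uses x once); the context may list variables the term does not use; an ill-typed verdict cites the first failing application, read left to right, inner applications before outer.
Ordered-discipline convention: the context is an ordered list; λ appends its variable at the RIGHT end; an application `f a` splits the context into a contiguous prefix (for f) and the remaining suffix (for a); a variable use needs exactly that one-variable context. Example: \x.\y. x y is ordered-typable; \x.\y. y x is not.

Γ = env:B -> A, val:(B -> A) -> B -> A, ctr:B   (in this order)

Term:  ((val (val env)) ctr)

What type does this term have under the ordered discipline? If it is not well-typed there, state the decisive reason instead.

not well-typed under ordered — uses contraction: val ×2
variable uses: env=1, val=2, ctr=1
left-to-right use order: val, val, env, ctr
typing: well-typed at A
summary: ordered ✗, linear ✗, affine ✗, relevant ✓, unrestricted ✓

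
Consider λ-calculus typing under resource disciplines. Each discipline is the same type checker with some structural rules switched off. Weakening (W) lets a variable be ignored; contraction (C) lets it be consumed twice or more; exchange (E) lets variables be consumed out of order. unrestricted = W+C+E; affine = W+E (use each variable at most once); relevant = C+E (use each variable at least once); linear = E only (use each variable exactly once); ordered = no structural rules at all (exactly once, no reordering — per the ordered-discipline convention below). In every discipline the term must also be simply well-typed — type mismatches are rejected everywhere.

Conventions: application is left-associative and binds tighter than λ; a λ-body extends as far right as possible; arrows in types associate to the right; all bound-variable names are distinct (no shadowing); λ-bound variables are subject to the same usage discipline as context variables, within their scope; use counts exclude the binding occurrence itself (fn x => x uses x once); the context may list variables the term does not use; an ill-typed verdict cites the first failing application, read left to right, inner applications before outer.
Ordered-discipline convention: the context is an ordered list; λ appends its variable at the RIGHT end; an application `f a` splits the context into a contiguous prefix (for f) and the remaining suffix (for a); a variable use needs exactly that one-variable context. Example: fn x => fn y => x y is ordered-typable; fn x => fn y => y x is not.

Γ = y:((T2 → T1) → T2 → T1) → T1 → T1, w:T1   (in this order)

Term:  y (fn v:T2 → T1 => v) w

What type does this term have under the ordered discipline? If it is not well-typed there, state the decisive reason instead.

term : T1
use counts: y: 1×, w: 1×, v (λ-bound): 1×
use order (left to right): y, v, w
typing: well-typed — term : T1
across the five disciplines: ordered ✓; linear ✓; affine ✓; relevant ✓; unrestricted ✓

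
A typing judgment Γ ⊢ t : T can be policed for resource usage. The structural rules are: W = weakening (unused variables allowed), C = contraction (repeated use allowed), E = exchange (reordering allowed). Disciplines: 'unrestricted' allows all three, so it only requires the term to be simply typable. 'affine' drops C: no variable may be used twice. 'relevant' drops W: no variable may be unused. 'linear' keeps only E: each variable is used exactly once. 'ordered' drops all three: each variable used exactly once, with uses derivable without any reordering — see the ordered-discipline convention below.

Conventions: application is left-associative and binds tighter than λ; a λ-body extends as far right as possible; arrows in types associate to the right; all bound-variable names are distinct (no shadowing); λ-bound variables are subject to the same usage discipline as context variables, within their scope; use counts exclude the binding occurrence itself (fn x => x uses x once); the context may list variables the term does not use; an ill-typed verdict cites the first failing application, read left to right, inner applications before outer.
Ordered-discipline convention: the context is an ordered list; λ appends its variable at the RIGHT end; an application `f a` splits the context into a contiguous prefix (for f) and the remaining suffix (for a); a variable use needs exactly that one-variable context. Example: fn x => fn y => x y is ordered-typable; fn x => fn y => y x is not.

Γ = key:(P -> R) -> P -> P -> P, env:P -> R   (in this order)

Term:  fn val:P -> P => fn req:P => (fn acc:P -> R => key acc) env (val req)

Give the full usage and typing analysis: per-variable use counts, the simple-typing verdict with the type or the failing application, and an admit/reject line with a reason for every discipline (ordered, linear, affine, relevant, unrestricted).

usage: key: 1×; env: 1×; val (bound): 1×; req (bound): 1×; acc (bound): 1×
order of uses: key, acc, env, val, req
typing: well-typed — term : (P -> P) -> P -> P -> P
ordered: ✓ — one use each (key, env, val, req, acc); ordered split holds
linear: ✓ — single use per variable (key, env, val, req, acc)
affine: ✓ — no duplicate uses among key, env, val, req, acc
relevant: ✓ — every one of key, env, val, req, acc appears
unrestricted: ✓ — typability at (P -> P) -> P -> P -> P is all that's needed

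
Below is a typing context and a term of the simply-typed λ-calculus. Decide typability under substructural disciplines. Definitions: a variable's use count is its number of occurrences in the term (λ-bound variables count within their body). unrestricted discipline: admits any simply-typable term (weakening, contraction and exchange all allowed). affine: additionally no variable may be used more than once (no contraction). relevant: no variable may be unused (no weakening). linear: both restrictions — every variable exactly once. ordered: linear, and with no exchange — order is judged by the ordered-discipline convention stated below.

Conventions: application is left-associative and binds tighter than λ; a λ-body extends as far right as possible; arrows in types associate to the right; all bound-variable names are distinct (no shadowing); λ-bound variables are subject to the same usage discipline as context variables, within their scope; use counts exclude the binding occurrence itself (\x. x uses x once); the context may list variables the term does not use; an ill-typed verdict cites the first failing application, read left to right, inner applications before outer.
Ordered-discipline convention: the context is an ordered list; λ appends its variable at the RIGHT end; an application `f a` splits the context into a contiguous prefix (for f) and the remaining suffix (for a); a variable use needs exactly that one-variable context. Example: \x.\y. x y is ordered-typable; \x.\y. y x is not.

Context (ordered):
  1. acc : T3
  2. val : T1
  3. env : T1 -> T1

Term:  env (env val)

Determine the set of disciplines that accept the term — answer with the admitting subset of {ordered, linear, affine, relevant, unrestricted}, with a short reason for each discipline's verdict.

admitted by: unrestricted
use counts: acc: 0×; val: 1×; env: 2×
left-to-right use order: env, env, val
typing: the term checks, with type T1
ordered ✗ (repeated use of env ×2; unused: acc — weakening required)
linear ✗ (repeated use of env ×2; unused: acc — weakening required)
affine ✗ (repeated use of env ×2)
relevant ✗ (unused: acc — weakening required)
unrestricted ✓ (well-typed at T1; no restrictions here)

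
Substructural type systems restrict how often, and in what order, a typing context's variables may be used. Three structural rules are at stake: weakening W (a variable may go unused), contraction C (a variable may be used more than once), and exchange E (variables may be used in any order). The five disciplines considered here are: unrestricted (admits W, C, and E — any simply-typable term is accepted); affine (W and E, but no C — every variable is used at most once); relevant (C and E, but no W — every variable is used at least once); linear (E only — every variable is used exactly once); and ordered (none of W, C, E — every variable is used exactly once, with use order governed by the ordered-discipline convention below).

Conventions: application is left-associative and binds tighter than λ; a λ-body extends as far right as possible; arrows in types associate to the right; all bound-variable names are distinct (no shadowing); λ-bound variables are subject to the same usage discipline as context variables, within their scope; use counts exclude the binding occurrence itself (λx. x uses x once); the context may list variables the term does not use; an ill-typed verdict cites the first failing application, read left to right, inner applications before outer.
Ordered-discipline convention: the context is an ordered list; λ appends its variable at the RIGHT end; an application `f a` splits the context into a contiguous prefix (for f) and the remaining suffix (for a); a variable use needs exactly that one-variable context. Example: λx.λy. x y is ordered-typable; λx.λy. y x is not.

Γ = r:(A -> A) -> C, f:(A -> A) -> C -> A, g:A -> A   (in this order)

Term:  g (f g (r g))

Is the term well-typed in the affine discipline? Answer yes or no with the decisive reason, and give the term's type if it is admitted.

no — g ×3 used more than once (contraction)
use counts: r=1, f=1, g=3
use order (left to right): g, f, g, r, g
typing: well-typed — term : A
per-discipline verdicts: ordered ✗; linear ✗; affine ✗; relevant ✓; unrestricted ✓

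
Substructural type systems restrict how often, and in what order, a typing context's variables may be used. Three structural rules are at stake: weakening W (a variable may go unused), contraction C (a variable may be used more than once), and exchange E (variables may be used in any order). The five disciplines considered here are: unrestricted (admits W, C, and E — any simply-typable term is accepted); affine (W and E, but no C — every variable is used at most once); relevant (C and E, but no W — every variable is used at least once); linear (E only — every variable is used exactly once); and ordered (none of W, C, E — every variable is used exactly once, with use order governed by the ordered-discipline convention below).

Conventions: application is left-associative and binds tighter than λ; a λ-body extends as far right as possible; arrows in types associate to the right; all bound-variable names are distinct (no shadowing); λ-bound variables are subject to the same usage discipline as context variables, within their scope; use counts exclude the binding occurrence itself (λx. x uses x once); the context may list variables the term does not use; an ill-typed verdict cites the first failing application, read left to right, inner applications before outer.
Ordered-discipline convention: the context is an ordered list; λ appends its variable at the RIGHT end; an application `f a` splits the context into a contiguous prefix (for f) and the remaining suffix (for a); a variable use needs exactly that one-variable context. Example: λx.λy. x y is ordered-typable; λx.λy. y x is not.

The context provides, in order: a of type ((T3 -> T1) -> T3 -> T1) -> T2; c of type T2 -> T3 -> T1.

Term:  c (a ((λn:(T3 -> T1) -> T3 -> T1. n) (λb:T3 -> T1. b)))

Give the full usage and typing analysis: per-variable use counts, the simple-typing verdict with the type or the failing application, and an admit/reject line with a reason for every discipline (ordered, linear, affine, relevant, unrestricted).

variable uses: a=1; c=1; n [bound]=1; b [bound]=1
left-to-right use order: c, a, n, b
typing: well-typed at T3 -> T1
ordered: ✗ — no ordered split (uses run c, a, n, b)
linear: ✓ — each of a, c, n, b used exactly once
affine: ✓ — a, c, n, b: no repeats, contraction unneeded
relevant: ✓ — none of a, c, n, b goes unused
unrestricted: ✓ — well-typed at T3 -> T1; no restrictions here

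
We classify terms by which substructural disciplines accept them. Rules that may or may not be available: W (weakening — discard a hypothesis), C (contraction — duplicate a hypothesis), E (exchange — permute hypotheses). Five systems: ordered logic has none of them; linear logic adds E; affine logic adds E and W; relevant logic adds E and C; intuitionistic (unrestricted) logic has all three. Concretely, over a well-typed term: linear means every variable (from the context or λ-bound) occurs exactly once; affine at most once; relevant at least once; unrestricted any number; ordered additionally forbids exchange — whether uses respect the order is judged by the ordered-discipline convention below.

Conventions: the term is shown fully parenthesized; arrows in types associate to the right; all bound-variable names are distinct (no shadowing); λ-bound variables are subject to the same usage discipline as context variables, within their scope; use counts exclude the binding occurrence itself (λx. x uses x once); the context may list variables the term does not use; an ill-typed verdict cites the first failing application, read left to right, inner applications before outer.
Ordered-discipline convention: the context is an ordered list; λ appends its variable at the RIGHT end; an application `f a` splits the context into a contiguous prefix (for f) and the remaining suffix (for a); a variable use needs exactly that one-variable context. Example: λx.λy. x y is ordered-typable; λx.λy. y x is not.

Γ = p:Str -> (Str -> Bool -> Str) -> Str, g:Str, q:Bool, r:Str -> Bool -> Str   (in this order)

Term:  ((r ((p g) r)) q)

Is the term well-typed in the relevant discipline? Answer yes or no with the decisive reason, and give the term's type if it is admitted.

yes — p, g, q, r: all used, weakening unneeded; term : Str
use counts: p: 1×; g: 1×; q: 1×; r: 2×
order of uses: r, p, g, r, q
typing: well-typed — term : Str
all disciplines: ordered ✗, linear ✗, affine ✗, relevant ✓, unrestricted ✓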